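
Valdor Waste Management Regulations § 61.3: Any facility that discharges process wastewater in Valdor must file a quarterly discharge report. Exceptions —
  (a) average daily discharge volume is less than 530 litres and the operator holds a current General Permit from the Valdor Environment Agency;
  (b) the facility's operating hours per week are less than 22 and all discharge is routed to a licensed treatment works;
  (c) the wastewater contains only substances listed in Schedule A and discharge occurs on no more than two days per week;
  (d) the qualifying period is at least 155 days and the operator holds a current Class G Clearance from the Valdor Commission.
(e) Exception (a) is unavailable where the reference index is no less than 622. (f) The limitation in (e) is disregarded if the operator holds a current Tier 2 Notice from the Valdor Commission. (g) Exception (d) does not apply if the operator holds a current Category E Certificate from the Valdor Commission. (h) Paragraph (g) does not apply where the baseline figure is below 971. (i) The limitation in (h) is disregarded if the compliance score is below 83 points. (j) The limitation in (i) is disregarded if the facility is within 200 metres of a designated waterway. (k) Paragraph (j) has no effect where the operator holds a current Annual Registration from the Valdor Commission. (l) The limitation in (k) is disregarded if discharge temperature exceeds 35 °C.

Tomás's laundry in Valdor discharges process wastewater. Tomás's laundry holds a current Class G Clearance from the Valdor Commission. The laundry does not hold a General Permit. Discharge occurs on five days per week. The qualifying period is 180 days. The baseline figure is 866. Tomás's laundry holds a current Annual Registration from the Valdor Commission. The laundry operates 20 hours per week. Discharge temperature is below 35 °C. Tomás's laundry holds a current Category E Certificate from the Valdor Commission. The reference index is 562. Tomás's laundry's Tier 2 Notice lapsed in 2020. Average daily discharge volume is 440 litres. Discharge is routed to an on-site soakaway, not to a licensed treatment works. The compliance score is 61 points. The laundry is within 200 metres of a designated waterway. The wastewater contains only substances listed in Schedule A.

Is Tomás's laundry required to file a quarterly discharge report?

Exception (a) fails — no General Permit is held.
Exception (b) does not apply: discharge is not routed to a licensed treatment works.
Exception (c) does not apply: discharge occurs on five days per week.
All of (d)'s requirements are met (the qualifying period is 180 days, meeting the 155 days threshold; a current Class G Clearance is held). However, paragraphs (g)–(l) must be considered: (g) operates against (d): a current Category E Certificate is held. (h) operates (the baseline figure is 866, below the 971 limit), but yields to (i): (i) applies — the compliance score is 61 points, below the 83 points limit. (j) applies (the laundry is within 200 m of a designated waterway), but is set aside by (k): (k) operates — a current Annual Registration is held. (l) does not operate here (discharge temperature is below 35 °C), so (k) stands. Exception (d) does not apply.
Every exception is unavailable, so the rule governs.

Yes — Tomás's laundry must file a quarterly discharge report.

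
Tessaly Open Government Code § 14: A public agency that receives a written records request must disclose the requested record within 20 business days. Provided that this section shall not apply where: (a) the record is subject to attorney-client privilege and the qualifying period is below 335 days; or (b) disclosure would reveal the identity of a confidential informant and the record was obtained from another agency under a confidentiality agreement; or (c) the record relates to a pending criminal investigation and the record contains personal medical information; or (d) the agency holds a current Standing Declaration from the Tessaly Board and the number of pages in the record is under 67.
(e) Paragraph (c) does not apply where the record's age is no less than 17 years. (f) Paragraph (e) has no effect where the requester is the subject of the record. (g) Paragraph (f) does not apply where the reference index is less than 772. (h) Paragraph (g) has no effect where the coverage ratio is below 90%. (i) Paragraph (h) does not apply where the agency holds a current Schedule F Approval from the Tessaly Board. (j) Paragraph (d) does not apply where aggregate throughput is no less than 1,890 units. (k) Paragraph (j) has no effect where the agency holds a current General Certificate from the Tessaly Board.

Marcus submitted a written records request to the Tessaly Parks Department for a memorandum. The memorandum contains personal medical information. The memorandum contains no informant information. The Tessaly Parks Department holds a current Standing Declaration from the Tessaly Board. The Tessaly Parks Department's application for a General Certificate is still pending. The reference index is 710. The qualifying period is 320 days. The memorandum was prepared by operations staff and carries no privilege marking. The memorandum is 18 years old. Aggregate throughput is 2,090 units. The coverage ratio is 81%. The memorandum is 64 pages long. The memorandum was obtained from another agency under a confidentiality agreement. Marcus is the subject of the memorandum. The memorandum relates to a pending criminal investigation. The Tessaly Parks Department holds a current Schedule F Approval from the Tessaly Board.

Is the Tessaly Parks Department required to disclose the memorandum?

Yes — the Tessaly Parks Department must disclose the memorandum.

Exception (a) requires that the record is subject to attorney-client privilege; but the memorandum carries no privilege marking, so (a) is unavailable.
Exception (b) fails — the memorandum contains no informant information.
Exception (c): the memorandum relates to a pending investigation; the memorandum contains personal medical information — every condition holds. But applying paragraphs (e)–(i): (e) operates against (c): the record's age is 18 years, meeting the 17 years threshold. (f) would limit (e) — Marcus is the subject of the memorandum — but (g) sets (f) aside: (g) operates against (f): the reference index is 710, less than the 772 limit. (h) operates (the coverage ratio is 81%, below the 90% limit), but is itself disapplied by (i): (i) operates against (h): a current Schedule F Approval is held. (c) is therefore removed.
Exception (d)'s conditions are all satisfied: a current Standing Declaration is held; the number of pages in the record is 64, under the 67 limit. But applying paragraphs (j)–(k): (j) is triggered — aggregate throughput is 2,090 units, meeting the 1,890 units threshold. (k) is not triggered (there is no General Certificate in force), so (j) stands. Exception (d) does not apply.
No exception applies. The general rule governs.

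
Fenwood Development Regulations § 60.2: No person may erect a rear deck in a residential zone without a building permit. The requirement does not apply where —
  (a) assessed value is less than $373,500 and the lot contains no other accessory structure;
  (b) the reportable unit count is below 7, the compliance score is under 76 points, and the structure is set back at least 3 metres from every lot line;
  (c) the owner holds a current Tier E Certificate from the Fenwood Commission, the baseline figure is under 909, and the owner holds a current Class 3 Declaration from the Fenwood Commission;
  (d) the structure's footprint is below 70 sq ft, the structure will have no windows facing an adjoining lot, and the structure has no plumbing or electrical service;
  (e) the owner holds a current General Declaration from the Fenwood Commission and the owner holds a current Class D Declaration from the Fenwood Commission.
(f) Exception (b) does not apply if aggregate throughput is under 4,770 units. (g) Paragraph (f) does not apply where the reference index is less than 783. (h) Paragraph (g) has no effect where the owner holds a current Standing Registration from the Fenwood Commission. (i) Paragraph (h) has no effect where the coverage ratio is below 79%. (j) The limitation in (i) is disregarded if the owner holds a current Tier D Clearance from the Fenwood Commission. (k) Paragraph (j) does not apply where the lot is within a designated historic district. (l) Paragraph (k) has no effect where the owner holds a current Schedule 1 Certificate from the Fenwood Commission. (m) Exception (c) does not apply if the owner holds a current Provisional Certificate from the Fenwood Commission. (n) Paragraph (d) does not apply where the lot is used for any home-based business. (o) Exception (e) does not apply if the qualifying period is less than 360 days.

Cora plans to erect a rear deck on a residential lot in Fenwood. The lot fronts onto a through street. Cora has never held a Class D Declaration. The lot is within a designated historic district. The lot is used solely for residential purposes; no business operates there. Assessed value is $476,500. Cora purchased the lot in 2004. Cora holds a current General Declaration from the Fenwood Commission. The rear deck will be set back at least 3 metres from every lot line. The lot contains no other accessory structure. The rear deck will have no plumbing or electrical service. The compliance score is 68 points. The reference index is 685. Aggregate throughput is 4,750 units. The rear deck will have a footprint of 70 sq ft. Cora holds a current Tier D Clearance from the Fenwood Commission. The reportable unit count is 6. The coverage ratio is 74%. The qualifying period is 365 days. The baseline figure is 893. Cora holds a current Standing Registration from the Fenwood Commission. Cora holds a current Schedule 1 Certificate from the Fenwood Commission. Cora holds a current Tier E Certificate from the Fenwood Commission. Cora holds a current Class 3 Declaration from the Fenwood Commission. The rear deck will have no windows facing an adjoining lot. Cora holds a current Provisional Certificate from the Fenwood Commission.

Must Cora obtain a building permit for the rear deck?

Exception (a) requires that assessed value is less than $373,500; but assessed value is $476,500, not less than $373,500, so (a) is unavailable.
All of (b)'s requirements are met (the reportable unit count is 6, below the 7 limit; the compliance score is 68 points, under the 76 points limit; the setback is at least 3 m on every side). However, paragraphs (f)–(l) must be considered: (f) applies — aggregate throughput is 4,750 units, under the 4,770 units limit. (g) is triggered (the reference index is 685, less than the 783 limit), but is overridden by (h): (h) operates — a current Standing Registration is held. (i) applies (the coverage ratio is 74%, below the 79% limit), but is displaced by (j): (j) operates against (i): a current Tier D Clearance is held. (k) operates (the lot is in a historic district), but is set aside by (l): (l) operates against (k): a current Schedule 1 Certificate is held. (b) is therefore removed.
Exception (c)'s conditions are all satisfied: a current Tier E Certificate is held; the baseline figure is 893, under the 909 limit; a current Class 3 Declaration is held. Turning to paragraph (m): (m) operates against (c): a current Provisional Certificate is held. (c) is therefore removed.
Exception (d) does not apply: the structure's footprint is 70 sq ft, not below 70 sq ft.
Exception (e) fails — there is no Class D Declaration in force.
No exception is made out. Cora falls within the general rule.

Yes — Cora must obtain a building permit.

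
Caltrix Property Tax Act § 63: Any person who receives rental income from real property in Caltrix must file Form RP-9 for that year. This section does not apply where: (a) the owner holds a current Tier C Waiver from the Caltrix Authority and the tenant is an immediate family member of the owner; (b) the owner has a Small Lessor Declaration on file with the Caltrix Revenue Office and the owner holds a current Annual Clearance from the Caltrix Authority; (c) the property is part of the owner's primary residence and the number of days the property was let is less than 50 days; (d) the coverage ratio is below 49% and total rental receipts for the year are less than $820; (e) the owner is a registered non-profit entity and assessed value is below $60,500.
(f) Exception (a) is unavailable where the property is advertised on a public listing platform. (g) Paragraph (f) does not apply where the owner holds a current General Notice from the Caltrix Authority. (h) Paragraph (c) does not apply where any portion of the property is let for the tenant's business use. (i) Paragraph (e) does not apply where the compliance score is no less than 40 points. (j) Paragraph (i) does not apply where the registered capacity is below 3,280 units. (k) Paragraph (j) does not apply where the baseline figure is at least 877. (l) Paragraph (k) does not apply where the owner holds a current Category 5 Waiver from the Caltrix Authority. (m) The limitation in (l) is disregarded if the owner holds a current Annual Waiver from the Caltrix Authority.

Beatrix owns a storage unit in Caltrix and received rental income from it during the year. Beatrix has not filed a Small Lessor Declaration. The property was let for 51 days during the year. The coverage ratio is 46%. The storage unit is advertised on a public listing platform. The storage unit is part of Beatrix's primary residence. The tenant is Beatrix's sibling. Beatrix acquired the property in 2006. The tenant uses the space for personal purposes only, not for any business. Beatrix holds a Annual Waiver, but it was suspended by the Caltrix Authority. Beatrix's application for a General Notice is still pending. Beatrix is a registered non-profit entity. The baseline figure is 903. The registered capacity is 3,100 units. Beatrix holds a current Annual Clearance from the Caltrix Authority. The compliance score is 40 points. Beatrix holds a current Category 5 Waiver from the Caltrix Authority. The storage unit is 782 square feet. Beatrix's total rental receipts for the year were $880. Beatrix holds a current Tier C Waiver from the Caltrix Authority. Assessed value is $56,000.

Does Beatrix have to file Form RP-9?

Exception (a)'s conditions are all satisfied: a current Tier C Waiver is held; the tenant is an immediate family member. However, paragraphs (f)–(g) must be considered: (f) applies — the property is publicly advertised. (g) is inapplicable (the General Notice is not current), so (f) stands. So (a) is unavailable.
Exception (b) fails — no Small Lessor Declaration is on file.
Exception (c) fails — the number of days the property was let is 51 days, not less than 50 days.
Exception (d) does not apply: total rental receipts for the year are $880, not less than $820.
All of (e)'s requirements are met (Beatrix is a registered non-profit; assessed value is $56,000, below the $60,500 limit). Applying paragraphs (i)–(m): (i) is engaged (the compliance score is 40 points, meeting the 40 points threshold), but is displaced by (j): (j) operates against (i): the registered capacity is 3,100 units, below the 3,280 units limit. (k) is triggered (the baseline figure is 903, meeting the 877 threshold), but is overridden by (l): (l) operates against (k): a current Category 5 Waiver is held. (m) is not engaged (there is no Annual Waiver in force), so (l) stands. So (e) applies.

No — exception (e) applies; Beatrix is not required to file Form RP-9.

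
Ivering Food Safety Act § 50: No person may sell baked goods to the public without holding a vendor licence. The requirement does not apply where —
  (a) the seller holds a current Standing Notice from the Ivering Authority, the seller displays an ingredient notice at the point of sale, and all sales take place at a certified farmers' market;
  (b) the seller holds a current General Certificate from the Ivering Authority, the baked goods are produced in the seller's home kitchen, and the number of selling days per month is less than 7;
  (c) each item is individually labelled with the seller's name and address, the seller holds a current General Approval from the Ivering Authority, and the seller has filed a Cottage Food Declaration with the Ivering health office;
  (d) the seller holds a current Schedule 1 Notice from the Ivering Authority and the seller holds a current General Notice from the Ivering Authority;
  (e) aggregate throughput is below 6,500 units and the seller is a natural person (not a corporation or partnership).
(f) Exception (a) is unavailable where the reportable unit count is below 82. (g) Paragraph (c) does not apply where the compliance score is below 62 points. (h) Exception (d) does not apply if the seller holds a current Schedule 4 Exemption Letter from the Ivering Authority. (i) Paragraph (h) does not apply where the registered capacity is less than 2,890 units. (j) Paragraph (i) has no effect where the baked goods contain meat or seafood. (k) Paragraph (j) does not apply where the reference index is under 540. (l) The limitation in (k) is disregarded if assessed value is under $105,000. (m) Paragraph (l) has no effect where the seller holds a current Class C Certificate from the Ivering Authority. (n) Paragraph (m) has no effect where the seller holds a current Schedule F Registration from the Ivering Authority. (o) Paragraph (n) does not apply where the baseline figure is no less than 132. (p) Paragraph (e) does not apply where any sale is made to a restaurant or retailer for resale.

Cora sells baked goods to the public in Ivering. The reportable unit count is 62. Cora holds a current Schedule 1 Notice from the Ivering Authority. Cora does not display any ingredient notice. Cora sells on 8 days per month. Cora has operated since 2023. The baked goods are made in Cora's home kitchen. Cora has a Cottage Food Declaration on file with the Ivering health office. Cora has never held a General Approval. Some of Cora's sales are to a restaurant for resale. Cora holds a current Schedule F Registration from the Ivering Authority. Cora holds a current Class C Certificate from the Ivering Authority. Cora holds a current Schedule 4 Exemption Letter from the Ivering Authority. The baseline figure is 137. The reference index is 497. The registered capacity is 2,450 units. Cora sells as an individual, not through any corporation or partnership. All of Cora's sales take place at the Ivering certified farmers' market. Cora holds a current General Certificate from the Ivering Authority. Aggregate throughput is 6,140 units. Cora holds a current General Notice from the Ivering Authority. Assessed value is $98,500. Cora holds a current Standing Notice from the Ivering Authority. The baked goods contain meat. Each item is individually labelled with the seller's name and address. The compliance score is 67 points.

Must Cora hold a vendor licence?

No — exception (d) applies; Cora is not required to hold a vendor licence.

Exception (a) requires that the seller displays an ingredient notice at the point of sale; but no ingredient notice is displayed, so (a) is unavailable.
Exception (b) does not apply: the number of selling days per month is 8, not less than 7.
Exception (c) requires that the seller holds a current General Approval from the Ivering Authority; but no current General Approval is held, so (c) is unavailable.
Exception (d) is satisfied on its face — a current Schedule 1 Notice is held; a current General Notice is held. As to paragraphs (h)–(o): (h) would limit (d) — a current Schedule 4 Exemption Letter is held — but (i) sets (h) aside: (i) applies — the registered capacity is 2,450 units, less than the 2,890 units limit. (j) operates (the baked goods contain meat), but yields to (k): (k) is engaged — the reference index is 497, under the 540 limit. (l) would limit (k) — assessed value is $98,500, under the $105,000 limit — but (m) sets (l) aside: (m) applies — a current Class C Certificate is held. (n) would limit (m) — a current Schedule F Registration is held — but (o) sets (n) aside: (o) operates against (n): the baseline figure is 137, meeting the 132 threshold. (d) remains available.
Exception (e) is satisfied on its face — aggregate throughput is 6,140 units, below the 6,500 units limit; the seller is a natural person. But applying paragraph (p): (p) operates against (e): some sales are to a restaurant for resale. (e) is therefore removed.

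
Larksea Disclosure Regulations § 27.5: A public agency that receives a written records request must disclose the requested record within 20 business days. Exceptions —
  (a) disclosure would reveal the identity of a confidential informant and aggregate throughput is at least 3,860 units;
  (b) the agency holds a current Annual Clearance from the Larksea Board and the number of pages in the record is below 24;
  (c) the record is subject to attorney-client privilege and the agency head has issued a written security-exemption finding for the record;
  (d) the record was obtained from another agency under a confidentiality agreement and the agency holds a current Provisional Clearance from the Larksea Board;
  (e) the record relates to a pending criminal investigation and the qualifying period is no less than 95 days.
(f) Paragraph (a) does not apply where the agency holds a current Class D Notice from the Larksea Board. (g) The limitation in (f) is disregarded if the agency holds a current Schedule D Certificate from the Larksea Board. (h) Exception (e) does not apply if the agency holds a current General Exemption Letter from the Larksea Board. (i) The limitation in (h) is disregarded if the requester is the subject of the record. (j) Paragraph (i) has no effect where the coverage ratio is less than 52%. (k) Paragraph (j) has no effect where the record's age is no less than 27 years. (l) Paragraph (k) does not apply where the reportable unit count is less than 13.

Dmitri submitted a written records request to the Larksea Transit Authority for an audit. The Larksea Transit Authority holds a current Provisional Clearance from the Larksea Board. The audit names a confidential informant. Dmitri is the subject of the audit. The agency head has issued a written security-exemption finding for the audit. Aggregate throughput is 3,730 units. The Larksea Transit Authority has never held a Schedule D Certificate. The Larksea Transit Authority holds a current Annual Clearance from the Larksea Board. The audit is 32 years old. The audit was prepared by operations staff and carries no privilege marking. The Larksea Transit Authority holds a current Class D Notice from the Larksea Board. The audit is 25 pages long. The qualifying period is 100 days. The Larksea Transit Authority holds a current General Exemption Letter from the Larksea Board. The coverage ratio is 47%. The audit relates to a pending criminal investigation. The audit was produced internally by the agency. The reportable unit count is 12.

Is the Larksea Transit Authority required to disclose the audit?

Exception (a) fails — aggregate throughput is 3,730 units, short of 3,860 units.
Exception (b) fails — the number of pages in the record is 25, not below 24.
Exception (c) requires that the record is subject to attorney-client privilege; but the audit carries no privilege marking, so (c) is unavailable.
Exception (d) does not apply: the audit was produced internally.
All of (e)'s requirements are met (the audit relates to a pending investigation; the qualifying period is 100 days, meeting the 95 days threshold). But applying paragraphs (h)–(l): (h) operates against (e): a current General Exemption Letter is held. (i) is engaged (Dmitri is the subject of the audit), but is overridden by (j): (j) operates against (i): the coverage ratio is 47%, less than the 52% limit. (k) would limit (j) — the record's age is 32 years, meeting the 27 years threshold — but (l) sets (k) aside: (l) operates against (k): the reportable unit count is 12, less than the 13 limit. So (e) is unavailable.
None of the exceptions is available; § 27.5 applies in full.

Yes — the Larksea Transit Authority must disclose the audit.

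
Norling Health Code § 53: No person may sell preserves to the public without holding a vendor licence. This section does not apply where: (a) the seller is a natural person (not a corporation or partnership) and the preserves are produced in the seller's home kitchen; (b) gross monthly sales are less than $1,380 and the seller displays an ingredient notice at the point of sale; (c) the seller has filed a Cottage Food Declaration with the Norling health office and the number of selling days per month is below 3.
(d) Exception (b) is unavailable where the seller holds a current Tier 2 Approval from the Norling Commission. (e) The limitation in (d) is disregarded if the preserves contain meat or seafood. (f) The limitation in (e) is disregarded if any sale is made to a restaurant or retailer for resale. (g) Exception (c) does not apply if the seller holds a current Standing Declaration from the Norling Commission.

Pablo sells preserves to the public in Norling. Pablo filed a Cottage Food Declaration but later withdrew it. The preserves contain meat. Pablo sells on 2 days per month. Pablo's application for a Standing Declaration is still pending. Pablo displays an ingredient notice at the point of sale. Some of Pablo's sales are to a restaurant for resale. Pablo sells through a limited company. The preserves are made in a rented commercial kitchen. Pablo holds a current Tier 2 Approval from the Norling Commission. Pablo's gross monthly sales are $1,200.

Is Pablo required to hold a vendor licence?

Yes — Pablo must hold a vendor licence.

Exception (a) requires that the seller is a natural person (not a corporation or partnership); but the seller operates through a limited company, so (a) is unavailable.
All of (b)'s requirements are met (gross monthly sales are $1,200, less than the $1,380 limit; an ingredient notice is displayed). But applying paragraphs (d)–(f): (d) applies — a current Tier 2 Approval is held. (e) is engaged (the preserves contain meat), but yields to (f): (f) operates against (e): some sales are to a restaurant for resale. (b) is therefore removed.
Exception (c) requires that the seller has filed a Cottage Food Declaration with the Norling health office; but the Cottage Food Declaration was withdrawn, so (c) is unavailable.
None of the exceptions is available; § 53 applies in full.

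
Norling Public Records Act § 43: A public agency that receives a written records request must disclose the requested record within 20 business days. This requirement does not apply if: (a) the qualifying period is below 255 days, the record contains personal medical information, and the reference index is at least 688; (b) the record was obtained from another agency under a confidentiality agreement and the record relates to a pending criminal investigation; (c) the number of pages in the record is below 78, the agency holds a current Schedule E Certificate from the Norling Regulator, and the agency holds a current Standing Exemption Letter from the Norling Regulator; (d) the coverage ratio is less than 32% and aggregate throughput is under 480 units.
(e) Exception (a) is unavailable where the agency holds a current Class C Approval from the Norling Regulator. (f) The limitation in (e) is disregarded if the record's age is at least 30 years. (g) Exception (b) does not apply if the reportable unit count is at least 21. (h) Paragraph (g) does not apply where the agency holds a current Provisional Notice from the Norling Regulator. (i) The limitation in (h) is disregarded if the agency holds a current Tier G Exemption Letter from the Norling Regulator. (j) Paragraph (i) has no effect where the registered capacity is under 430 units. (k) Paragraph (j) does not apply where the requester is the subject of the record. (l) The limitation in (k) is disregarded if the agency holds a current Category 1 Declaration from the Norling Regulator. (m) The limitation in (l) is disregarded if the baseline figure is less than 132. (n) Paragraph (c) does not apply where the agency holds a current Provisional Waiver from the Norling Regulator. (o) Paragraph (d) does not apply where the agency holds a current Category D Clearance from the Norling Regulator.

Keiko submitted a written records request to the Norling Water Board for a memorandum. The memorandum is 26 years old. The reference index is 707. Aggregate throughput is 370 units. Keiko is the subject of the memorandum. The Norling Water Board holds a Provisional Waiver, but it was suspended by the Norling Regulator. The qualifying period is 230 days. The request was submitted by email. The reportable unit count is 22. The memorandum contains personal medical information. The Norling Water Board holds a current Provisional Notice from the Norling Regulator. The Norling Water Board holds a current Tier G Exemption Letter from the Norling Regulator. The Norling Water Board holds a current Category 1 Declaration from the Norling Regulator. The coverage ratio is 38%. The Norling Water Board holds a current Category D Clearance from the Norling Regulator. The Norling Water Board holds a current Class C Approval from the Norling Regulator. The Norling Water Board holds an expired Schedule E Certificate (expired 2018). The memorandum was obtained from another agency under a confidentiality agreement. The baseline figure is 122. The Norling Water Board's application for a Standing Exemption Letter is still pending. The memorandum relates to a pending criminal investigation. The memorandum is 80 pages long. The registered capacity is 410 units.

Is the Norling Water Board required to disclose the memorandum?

All of (a)'s requirements are met (the qualifying period is 230 days, below the 255 days limit; the memorandum contains personal medical information; the reference index is 707, meeting the 688 threshold). But: (e) is engaged — a current Class C Approval is held. (f) does not operate here (the record's age is 26 years, short of 30 years), so (e) stands. Exception (a) does not apply.
Exception (b): the memorandum was obtained under a confidentiality agreement; the memorandum relates to a pending investigation — every condition holds. But: (g) operates against (b): the reportable unit count is 22, meeting the 21 threshold. (h) would limit (g) — a current Provisional Notice is held — but (i) sets (h) aside: (i) applies — a current Tier G Exemption Letter is held. (j) would limit (i) — the registered capacity is 410 units, under the 430 units limit — but (k) sets (j) aside: (k) operates against (j): Keiko is the subject of the memorandum. (l) applies (a current Category 1 Declaration is held), but is itself disapplied by (m): (m) operates — the baseline figure is 122, less than the 132 limit. Exception (b) does not apply.
Exception (c) fails — the number of pages in the record is 80, not below 78.
Exception (d) requires that the coverage ratio is less than 32%; but the coverage ratio is 38%, not less than 32%, so (d) is unavailable.
None of the exceptions is available; § 43 applies in full.

Yes — the Norling Water Board must disclose the memorandum.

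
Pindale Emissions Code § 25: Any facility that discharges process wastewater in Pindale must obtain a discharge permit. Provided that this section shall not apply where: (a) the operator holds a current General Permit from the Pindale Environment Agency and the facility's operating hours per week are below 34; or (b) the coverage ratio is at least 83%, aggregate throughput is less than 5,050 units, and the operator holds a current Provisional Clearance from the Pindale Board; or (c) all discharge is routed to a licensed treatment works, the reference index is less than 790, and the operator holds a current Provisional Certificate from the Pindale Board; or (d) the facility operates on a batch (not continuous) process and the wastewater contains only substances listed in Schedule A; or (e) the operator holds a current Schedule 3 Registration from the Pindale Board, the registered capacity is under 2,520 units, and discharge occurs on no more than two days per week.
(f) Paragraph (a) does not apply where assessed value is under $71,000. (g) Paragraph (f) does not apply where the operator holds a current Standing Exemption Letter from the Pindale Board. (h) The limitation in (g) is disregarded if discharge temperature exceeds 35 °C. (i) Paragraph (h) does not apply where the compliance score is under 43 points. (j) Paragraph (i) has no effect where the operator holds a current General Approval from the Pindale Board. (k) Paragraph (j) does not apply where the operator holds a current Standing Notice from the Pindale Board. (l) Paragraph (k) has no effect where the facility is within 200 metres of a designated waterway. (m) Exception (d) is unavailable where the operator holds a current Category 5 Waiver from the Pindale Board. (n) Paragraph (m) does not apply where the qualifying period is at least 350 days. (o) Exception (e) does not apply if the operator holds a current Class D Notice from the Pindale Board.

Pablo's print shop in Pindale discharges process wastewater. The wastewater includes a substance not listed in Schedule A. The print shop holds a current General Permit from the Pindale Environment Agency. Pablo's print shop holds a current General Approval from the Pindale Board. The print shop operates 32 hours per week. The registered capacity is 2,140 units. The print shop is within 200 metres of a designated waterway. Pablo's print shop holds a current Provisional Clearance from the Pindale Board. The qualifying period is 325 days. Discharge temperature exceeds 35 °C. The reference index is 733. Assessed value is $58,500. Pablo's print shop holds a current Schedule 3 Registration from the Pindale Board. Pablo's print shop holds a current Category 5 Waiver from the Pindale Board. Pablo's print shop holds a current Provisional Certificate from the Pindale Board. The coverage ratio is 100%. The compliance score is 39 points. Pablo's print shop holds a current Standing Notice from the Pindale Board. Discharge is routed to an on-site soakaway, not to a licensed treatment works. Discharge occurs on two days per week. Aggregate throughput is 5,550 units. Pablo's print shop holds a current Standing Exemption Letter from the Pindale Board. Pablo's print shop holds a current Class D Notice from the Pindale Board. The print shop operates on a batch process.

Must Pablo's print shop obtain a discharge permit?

Yes — Pablo's print shop must obtain a discharge permit.

Exception (a): a current General Permit is held; the facility's operating hours per week are 32, below the 34 limit — every condition holds. However, paragraphs (f)–(l) must be considered: (f) operates against (a): assessed value is $58,500, under the $71,000 limit. (g) would limit (f) — a current Standing Exemption Letter is held — but (h) sets (g) aside: (h) operates against (g): discharge temperature exceeds 35 °C. (i) would limit (h) — the compliance score is 39 points, under the 43 points limit — but (j) sets (i) aside: (j) operates against (i): a current General Approval is held. (k) operates (a current Standing Notice is held), but yields to (l): (l) operates against (k): the print shop is within 200 m of a designated waterway. (a) is therefore removed.
Exception (b) does not apply: aggregate throughput is 5,550 units, not less than 5,050 units.
Exception (c) does not apply: discharge is not routed to a licensed treatment works.
Exception (d) requires that the wastewater contains only substances listed in Schedule A; but the wastewater includes a non-Schedule-A substance, so (d) is unavailable.
Exception (e): a current Schedule 3 Registration is held; the registered capacity is 2,140 units, under the 2,520 units limit; discharge occurs on no more than two days per week — every condition holds. However, paragraph (o) must be considered: (o) operates against (e): a current Class D Notice is held. So (e) is unavailable.
No exception displaces § 25.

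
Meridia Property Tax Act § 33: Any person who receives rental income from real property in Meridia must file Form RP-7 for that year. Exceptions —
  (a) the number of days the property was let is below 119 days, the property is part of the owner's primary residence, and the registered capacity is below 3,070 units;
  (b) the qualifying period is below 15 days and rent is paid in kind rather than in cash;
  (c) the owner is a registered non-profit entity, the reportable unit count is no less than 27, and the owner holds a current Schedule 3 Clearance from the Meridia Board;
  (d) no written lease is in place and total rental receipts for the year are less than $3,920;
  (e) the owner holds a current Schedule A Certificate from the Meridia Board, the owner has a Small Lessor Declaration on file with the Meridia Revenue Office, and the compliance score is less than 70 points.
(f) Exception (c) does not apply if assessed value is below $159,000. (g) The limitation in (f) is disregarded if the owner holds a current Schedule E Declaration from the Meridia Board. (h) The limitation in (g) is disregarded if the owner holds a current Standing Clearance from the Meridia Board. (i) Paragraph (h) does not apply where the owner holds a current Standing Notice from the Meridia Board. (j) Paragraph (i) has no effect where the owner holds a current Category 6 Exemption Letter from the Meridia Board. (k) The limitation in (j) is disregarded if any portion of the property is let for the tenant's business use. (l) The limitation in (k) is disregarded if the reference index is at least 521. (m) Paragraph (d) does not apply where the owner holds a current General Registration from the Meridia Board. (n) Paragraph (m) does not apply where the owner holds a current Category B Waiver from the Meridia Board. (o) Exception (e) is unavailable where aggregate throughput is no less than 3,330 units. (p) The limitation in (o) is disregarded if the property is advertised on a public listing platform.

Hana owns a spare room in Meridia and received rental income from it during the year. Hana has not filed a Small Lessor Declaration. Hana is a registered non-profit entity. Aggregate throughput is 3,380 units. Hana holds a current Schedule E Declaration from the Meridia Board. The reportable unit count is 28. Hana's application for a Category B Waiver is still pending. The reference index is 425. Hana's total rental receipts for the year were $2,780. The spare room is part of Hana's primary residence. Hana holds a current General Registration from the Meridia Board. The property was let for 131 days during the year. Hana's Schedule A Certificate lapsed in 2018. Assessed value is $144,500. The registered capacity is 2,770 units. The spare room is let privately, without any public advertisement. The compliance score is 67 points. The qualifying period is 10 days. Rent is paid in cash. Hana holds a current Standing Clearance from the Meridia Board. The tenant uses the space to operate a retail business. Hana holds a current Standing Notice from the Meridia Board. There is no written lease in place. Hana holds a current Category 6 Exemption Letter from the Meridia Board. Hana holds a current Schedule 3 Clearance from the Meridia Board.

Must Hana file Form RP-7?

No — exception (c) applies; Hana is not required to file Form RP-7.

Exception (a) requires that the number of days the property was let is below 119 days; but the number of days the property was let is 131 days, not below 119 days, so (a) is unavailable.
Exception (b) does not apply: rent is paid in cash.
Exception (c): Hana is a registered non-profit; the reportable unit count is 28, meeting the 27 threshold; a current Schedule 3 Clearance is held — every condition holds. As to paragraphs (f)–(l): (f) would limit (c) — assessed value is $144,500, below the $159,000 limit — but (g) sets (f) aside: (g) is engaged — a current Schedule E Declaration is held. (h) operates (a current Standing Clearance is held), but is set aside by (i): (i) operates against (h): a current Standing Notice is held. (j) would limit (i) — a current Category 6 Exemption Letter is held — but (k) sets (j) aside: (k) operates against (j): the space is let for business use. (l), which would lift (k), does not operate here — the reference index is 425, short of 521. (c) remains available.
Exception (d): there is no written lease; total rental receipts for the year are $2,780, less than the $3,920 limit — every condition holds. But applying paragraphs (m)–(n): (m) is engaged — a current General Registration is held. (n), which would lift (m), is not engaged — the Category B Waiver is not current. Exception (d) does not apply.
Exception (e) does not apply: no current Schedule A Certificate is held.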